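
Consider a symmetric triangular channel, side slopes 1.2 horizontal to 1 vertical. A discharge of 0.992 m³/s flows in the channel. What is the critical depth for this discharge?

At critical depth, Q² T / (g A³) = 1, i.e. A³/T = Q²/g = 0.992²/9.81 = 0.1003.
Try y = 0.584 m: A³/T = 0.04891 — low.
Try y = 0.733 m: A³/T = 0.1524 — high.
Try y = 0.674 m: A³/T = 0.1001 — matches.

y_c = 0.674 m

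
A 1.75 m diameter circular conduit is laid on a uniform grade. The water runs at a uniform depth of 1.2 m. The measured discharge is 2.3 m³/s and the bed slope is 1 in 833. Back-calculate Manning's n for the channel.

For a circular section of diameter D = 1.75 m at depth y = 1.2 m, the central angle is θ = 2 arccos(1 − 2y/D) = 3.903 rad. Then A = (D²/8)(θ − sin θ) = 1.758 m² and P = Dθ/2 = 3.415 m.
Hydraulic radius R = A/P = 1.758/3.415 = 0.5148 m.
Rearranging Manning's equation: n = (1/Q) A R^(2/3) S^(1/2) = (1/2.3) × 1.758 × 0.5148^(2/3) × √0.0012 = 0.017.

n = 0.017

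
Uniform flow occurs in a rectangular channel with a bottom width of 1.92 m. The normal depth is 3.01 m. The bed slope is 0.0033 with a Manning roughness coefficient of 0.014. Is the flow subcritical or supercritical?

subcritical

Flow area A = b·y = 1.92 × 3.01 = 5.779 m². Wetted perimeter P = b + 2y = 1.92 + 2×3.01 = 7.94 m.
Hydraulic radius R = A/P = 5.779/7.94 = 0.7279 m.
V = (1/n) R^(2/3) √S = (1/0.014) × 0.7279^(2/3) × √0.0033 = 3.32 m/s. Hydraulic depth D_h = A/T = 5.779/1.92 = 3.01 m.
Froude number Fr = V/√(g·D_h) = 3.32/√(9.81×3.01) = 0.611, which is less than 1, so the flow is subcritical.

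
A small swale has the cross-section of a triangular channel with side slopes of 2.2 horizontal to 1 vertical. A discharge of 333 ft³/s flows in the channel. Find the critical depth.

At critical depth, Q² T / (g A³) = 1, i.e. A³/T = Q²/g = 333²/32.2 = 3444.
Trying y = 5.19 ft: A³/T = 9113 — high.
Trying y = 3.71 ft: A³/T = 1701 — low.
Trying y = 4.27 ft: A³/T = 3435 — ≈ 3444.

y_c = 4.27 ft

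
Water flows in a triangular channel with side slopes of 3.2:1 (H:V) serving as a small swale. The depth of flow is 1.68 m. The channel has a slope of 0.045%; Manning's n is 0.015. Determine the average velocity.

For a triangular section with side slope z = 3.2: A = zy² = 3.2×1.68² = 9.032 m²; P = 2y√(1+z²) = 2×1.68×3.353 = 11.26 m.
Hydraulic radius R = A/P = 9.032/11.26 = 0.8018 m.
From Manning's equation, V = (1/n) R^(2/3) S^(1/2) = (1/0.015) × 0.8018^(2/3) × 0.00045^(1/2) = 1.22 m/s.

V = 1.22 m/s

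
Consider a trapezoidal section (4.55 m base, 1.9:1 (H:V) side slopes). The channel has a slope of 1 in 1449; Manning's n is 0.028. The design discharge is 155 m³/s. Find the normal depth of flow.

y_n = 5.45 m

Manning's equation rearranged: A R^(2/3) = nQ / (1·√S) = 0.028 × 155 / (√0.0006901) = 165.2.
Try y = 6.03 m: A R^(2/3) = 208.3 — too large.
Try y = 4.16 m: A R^(2/3) = 90.57 — too small.
Try y = 5.45 m: A R^(2/3) = 165.4 — matches.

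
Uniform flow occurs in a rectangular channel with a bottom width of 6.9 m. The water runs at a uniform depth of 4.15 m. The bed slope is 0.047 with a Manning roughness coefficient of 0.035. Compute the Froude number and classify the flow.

Flow area A = b·y = 6.9 × 4.15 = 28.64 m². Wetted perimeter P = b + 2y = 6.9 + 2×4.15 = 15.2 m.
Hydraulic radius R = A/P = 28.64/15.2 = 1.884 m.
V = (1/n) R^(2/3) √S = (1/0.035) × 1.884^(2/3) × √0.047 = 9.448 m/s. Hydraulic depth D_h = A/T = 28.64/6.9 = 4.15 m.
Froude number Fr = V/√(g·D_h) = 9.448/√(9.81×4.15) = 1.48, which is greater than 1, so the flow is supercritical.

supercritical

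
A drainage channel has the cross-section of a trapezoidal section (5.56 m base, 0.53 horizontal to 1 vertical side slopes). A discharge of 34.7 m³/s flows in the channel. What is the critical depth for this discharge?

At critical depth, Q² T / (g A³) = 1, i.e. A³/T = Q²/g = 34.7²/9.81 = 122.7.
Trying y = 1.2 m: A³/T = 60.16 — short.
Trying y = 1.73 m: A³/T = 190.3 — over.
Trying y = 1.51 m: A³/T = 123.7 — ≈ 122.7.

y_c = 1.51 m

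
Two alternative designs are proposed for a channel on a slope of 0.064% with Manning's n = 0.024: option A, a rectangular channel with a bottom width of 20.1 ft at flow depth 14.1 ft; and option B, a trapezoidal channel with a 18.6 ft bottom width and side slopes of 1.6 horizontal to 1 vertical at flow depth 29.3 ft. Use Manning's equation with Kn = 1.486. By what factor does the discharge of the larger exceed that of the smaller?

Channel A: Flow area A = b·y = 20.1 × 14.1 = 283.4 ft². Wetted perimeter P = b + 2y = 20.1 + 2×14.1 = 48.3 ft. Hydraulic radius R = A/P = 283.4/48.3 = 5.868 ft. Q_A = (1.486/0.024)·283.4·5.868^(2/3)·√0.00064 = 1444 ft³/s.
Channel B: With bottom width b = 18.6 ft and side slope z = 1.6: A = (b + zy)y = (18.6 + 1.6×29.3)×29.3 = 1919 ft²; P = b + 2y√(1+z²) = 18.6 + 2×29.3×1.887 = 129.2 ft. Hydraulic radius R = A/P = 1919/129.2 = 14.85 ft. Q_B = (1.486/0.024)·1919·14.85^(2/3)·√0.00064 = 18160 ft³/s.
The larger discharge is 18160 ft³/s and the smaller is 1444 ft³/s; the ratio is 12.6.

12.6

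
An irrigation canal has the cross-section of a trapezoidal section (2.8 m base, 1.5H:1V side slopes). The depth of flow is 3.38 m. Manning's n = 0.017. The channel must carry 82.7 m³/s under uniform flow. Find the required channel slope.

S = 0.0013

With bottom width b = 2.8 m and side slope z = 1.5: A = (b + zy)y = (2.8 + 1.5×3.38)×3.38 = 26.6 m²; P = b + 2y√(1+z²) = 2.8 + 2×3.38×1.803 = 14.99 m.
Hydraulic radius R = A/P = 26.6/14.99 = 1.775 m.
From Manning's equation, S = [nQ / (1 A R^(2/3))]² = [0.017 × 82.7 / (1 × 26.6 × 1.775^(2/3))]² = 0.0013.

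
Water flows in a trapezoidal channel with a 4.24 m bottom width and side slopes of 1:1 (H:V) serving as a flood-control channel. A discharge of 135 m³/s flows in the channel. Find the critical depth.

At critical depth, Q² T / (g A³) = 1, i.e. A³/T = Q²/g = 135²/9.81 = 1858.
Trying y = 3.9 m: A³/T = 2657 — high.
Trying y = 2.5 m: A³/T = 517.8 — low.
Trying y = 3.55 m: A³/T = 1865 — ≈ 1858.

y_c = 3.55 m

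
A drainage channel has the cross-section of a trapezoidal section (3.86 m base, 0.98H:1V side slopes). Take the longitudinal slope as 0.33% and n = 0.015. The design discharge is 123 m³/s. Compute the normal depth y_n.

y_n = 3.18 m

Manning's equation rearranged: A R^(2/3) = nQ / (1·√S) = 0.015 × 123 / (√0.0033) = 32.12.
Try y = 2.69 m: A R^(2/3) = 23.24 — too small.
Try y = 3.45 m: A R^(2/3) = 37.61 — too large.
Try y = 3.18 m: A R^(2/3) = 32.07 — ≈ 32.12.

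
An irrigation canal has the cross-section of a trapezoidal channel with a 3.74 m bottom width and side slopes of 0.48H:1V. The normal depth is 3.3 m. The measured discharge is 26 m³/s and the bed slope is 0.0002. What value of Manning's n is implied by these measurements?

n = 0.013

With bottom width b = 3.74 m and side slope z = 0.48: A = (b + zy)y = (3.74 + 0.48×3.3)×3.3 = 17.57 m²; P = b + 2y√(1+z²) = 3.74 + 2×3.3×1.109 = 11.06 m.
Hydraulic radius R = A/P = 17.57/11.06 = 1.588 m.
Rearranging Manning's equation: n = (1/Q) A R^(2/3) S^(1/2) = (1/26) × 17.57 × 1.588^(2/3) × √0.0002 = 0.013.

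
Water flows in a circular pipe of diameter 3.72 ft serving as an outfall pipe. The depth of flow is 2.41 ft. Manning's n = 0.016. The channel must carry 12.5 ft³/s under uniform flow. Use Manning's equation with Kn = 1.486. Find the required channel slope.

For a circular section of diameter D = 3.72 ft at depth y = 2.41 ft, the central angle is θ = 2 arccos(1 − 2y/D) = 3.742 rad. Then A = (D²/8)(θ − sin θ) = 7.45 ft² and P = Dθ/2 = 6.96 ft.
Hydraulic radius R = A/P = 7.45/6.96 = 1.07 ft.
From Manning's equation, S = [nQ / (1.486 A R^(2/3))]² = [0.016 × 12.5 / (1.486 × 7.45 × 1.07^(2/3))]² = 0.000298.

S = 0.000298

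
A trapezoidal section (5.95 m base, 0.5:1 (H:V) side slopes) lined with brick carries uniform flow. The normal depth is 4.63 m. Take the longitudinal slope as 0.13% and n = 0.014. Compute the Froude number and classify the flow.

With bottom width b = 5.95 m and side slope z = 0.5: A = (b + zy)y = (5.95 + 0.5×4.63)×4.63 = 38.27 m²; P = b + 2y√(1+z²) = 5.95 + 2×4.63×1.118 = 16.3 m.
Hydraulic radius R = A/P = 38.27/16.3 = 2.347 m.
V = (1/n) R^(2/3) √S = (1/0.014) × 2.347^(2/3) × √0.0013 = 4.549 m/s. Hydraulic depth D_h = A/T = 38.27/10.58 = 3.617 m.
Froude number Fr = V/√(g·D_h) = 4.549/√(9.81×3.617) = 0.764, which is less than 1, so the flow is subcritical.

subcritical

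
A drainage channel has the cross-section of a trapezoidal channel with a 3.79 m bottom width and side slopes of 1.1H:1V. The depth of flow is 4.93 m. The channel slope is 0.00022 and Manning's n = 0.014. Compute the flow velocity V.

With bottom width b = 3.79 m and side slope z = 1.1: A = (b + zy)y = (3.79 + 1.1×4.93)×4.93 = 45.42 m²; P = b + 2y√(1+z²) = 3.79 + 2×4.93×1.487 = 18.45 m.
Hydraulic radius R = A/P = 45.42/18.45 = 2.462 m.
From Manning's equation, V = (1/n) R^(2/3) S^(1/2) = (1/0.014) × 2.462^(2/3) × 0.00022^(1/2) = 1.93 m/s.

V = 1.93 m/s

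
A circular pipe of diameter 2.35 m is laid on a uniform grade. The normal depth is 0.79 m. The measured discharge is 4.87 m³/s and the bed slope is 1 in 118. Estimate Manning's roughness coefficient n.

For a circular section of diameter D = 2.35 m at depth y = 0.79 m, the central angle is θ = 2 arccos(1 − 2y/D) = 2.474 rad. Then A = (D²/8)(θ − sin θ) = 1.28 m² and P = Dθ/2 = 2.907 m.
Hydraulic radius R = A/P = 1.28/2.907 = 0.4405 m.
Rearranging Manning's equation: n = (1/Q) A R^(2/3) S^(1/2) = (1/4.87) × 1.28 × 0.4405^(2/3) × √0.008475 = 0.014.

n = 0.014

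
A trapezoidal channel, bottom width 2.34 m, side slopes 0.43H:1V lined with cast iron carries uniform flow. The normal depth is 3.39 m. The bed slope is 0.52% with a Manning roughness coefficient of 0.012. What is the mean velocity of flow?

V = 7.25 m/s

With bottom width b = 2.34 m and side slope z = 0.43: A = (b + zy)y = (2.34 + 0.43×3.39)×3.39 = 12.87 m²; P = b + 2y√(1+z²) = 2.34 + 2×3.39×1.089 = 9.72 m.
Hydraulic radius R = A/P = 12.87/9.72 = 1.324 m.
From Manning's equation, V = (1/n) R^(2/3) S^(1/2) = (1/0.012) × 1.324^(2/3) × 0.0052^(1/2) = 7.25 m/s.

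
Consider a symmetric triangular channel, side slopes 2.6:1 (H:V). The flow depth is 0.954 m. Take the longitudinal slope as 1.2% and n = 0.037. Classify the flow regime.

For a triangular section with side slope z = 2.6: A = zy² = 2.6×0.954² = 2.366 m²; P = 2y√(1+z²) = 2×0.954×2.786 = 5.315 m.
Hydraulic radius R = A/P = 2.366/5.315 = 0.4452 m.
V = (1/n) R^(2/3) √S = (1/0.037) × 0.4452^(2/3) × √0.012 = 1.726 m/s. Hydraulic depth D_h = A/T = 2.366/4.961 = 0.477 m.
Froude number Fr = V/√(g·D_h) = 1.726/√(9.81×0.477) = 0.798, which is less than 1, so the flow is subcritical.

subcritical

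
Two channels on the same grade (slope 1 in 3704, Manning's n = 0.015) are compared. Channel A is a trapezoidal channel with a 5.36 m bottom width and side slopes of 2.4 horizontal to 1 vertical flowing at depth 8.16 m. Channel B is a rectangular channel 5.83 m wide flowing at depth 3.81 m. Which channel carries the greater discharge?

channel A

Channel A: With bottom width b = 5.36 m and side slope z = 2.4: A = (b + zy)y = (5.36 + 2.4×8.16)×8.16 = 203.5 m²; P = b + 2y√(1+z²) = 5.36 + 2×8.16×2.6 = 47.79 m. Hydraulic radius R = A/P = 203.5/47.79 = 4.259 m. Q_A = (1/0.015)·203.5·4.259^(2/3)·√0.00027 = 585.8 m³/s.
Channel B: Flow area A = b·y = 5.83 × 3.81 = 22.21 m². Wetted perimeter P = b + 2y = 5.83 + 2×3.81 = 13.45 m. Hydraulic radius R = A/P = 22.21/13.45 = 1.651 m. Q_B = (1/0.015)·22.21·1.651^(2/3)·√0.00027 = 33.99 m³/s.
Q_A = 585.8 m³/s vs Q_B = 33.99 m³/s, so channel A carries more.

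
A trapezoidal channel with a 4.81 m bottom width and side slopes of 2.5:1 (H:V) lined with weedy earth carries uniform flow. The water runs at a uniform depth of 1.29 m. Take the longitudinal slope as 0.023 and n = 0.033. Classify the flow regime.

With bottom width b = 4.81 m and side slope z = 2.5: A = (b + zy)y = (4.81 + 2.5×1.29)×1.29 = 10.37 m²; P = b + 2y√(1+z²) = 4.81 + 2×1.29×2.693 = 11.76 m.
Hydraulic radius R = A/P = 10.37/11.76 = 0.8816 m.
V = (1/n) R^(2/3) √S = (1/0.033) × 0.8816^(2/3) × √0.023 = 4.225 m/s. Hydraulic depth D_h = A/T = 10.37/11.26 = 0.9205 m.
Froude number Fr = V/√(g·D_h) = 4.225/√(9.81×0.9205) = 1.41, which is greater than 1, so the flow is supercritical.

supercritical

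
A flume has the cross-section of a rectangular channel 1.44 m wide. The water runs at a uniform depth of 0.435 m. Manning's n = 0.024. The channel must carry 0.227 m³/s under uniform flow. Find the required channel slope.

Flow area A = b·y = 1.44 × 0.435 = 0.6264 m². Wetted perimeter P = b + 2y = 1.44 + 2×0.435 = 2.31 m.
Hydraulic radius R = A/P = 0.6264/2.31 = 0.2712 m.
From Manning's equation, S = [nQ / (1 A R^(2/3))]² = [0.024 × 0.227 / (1 × 0.6264 × 0.2712^(2/3))]² = 0.000431.

S = 0.000431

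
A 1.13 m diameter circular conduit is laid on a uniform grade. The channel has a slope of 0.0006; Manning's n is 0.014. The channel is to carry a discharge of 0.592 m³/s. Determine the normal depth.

Manning's equation rearranged: A R^(2/3) = nQ / (1·√S) = 0.014 × 0.592 / (√0.0006) = 0.3384.
At y = 0.548 m: A R^(2/3) = 0.2049 — low.
At y = 0.844 m: A R^(2/3) = 0.3918 — high.
At y = 0.753 m: A R^(2/3) = 0.3383 — ≈ 0.3384.

y_n = 0.753 m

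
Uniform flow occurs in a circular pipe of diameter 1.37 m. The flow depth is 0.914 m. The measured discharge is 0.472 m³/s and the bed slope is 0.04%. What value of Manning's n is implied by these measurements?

n = 0.024

For a circular section of diameter D = 1.37 m at depth y = 0.914 m, the central angle is θ = 2 arccos(1 − 2y/D) = 3.823 rad. Then A = (D²/8)(θ − sin θ) = 1.045 m² and P = Dθ/2 = 2.619 m.
Hydraulic radius R = A/P = 1.045/2.619 = 0.3989 m.
Rearranging Manning's equation: n = (1/Q) A R^(2/3) S^(1/2) = (1/0.472) × 1.045 × 0.3989^(2/3) × √0.0004 = 0.024.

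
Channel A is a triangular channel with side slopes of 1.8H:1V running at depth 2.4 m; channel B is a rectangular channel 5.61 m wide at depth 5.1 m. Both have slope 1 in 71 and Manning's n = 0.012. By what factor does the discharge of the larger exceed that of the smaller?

Channel A: For a triangular section with side slope z = 1.8: A = zy² = 1.8×2.4² = 10.37 m²; P = 2y√(1+z²) = 2×2.4×2.059 = 9.884 m. Hydraulic radius R = A/P = 10.37/9.884 = 1.049 m. Q_A = (1/0.012)·10.37·1.049^(2/3)·√0.01408 = 105.9 m³/s.
Channel B: Flow area A = b·y = 5.61 × 5.1 = 28.61 m². Wetted perimeter P = b + 2y = 5.61 + 2×5.1 = 15.81 m. Hydraulic radius R = A/P = 28.61/15.81 = 1.81 m. Q_B = (1/0.012)·28.61·1.81^(2/3)·√0.01408 = 420.2 m³/s.
The larger discharge is 420.2 m³/s and the smaller is 105.9 m³/s; the ratio is 3.97.

3.97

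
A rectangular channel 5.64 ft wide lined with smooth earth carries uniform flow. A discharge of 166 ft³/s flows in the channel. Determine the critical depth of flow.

For a rectangular channel, critical depth y_c = (q²/g)^(1/3) where q = Q/b = 166/5.64 = 29.43 ft²/s.
So y_c = (29.43²/32.2)^(1/3) = 3 ft.

y_c = 3 ft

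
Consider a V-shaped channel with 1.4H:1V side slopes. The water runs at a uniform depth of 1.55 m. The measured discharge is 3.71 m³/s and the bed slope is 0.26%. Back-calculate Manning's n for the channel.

n = 0.034

For a triangular section with side slope z = 1.4: A = zy² = 1.4×1.55² = 3.364 m²; P = 2y√(1+z²) = 2×1.55×1.72 = 5.333 m.
Hydraulic radius R = A/P = 3.364/5.333 = 0.6306 m.
Rearranging Manning's equation: n = (1/Q) A R^(2/3) S^(1/2) = (1/3.71) × 3.364 × 0.6306^(2/3) × √0.0026 = 0.034.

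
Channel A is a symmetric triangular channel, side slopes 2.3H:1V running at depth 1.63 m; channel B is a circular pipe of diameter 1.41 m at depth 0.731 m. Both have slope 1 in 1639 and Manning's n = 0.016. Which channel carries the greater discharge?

Channel A: For a triangular section with side slope z = 2.3: A = zy² = 2.3×1.63² = 6.111 m²; P = 2y√(1+z²) = 2×1.63×2.508 = 8.176 m. Hydraulic radius R = A/P = 6.111/8.176 = 0.7474 m. Q_A = (1/0.016)·6.111·0.7474^(2/3)·√0.0006101 = 7.77 m³/s.
Channel B: For a circular section of diameter D = 1.41 m at depth y = 0.731 m, the central angle is θ = 2 arccos(1 − 2y/D) = 3.215 rad. Then A = (D²/8)(θ − sin θ) = 0.8174 m² and P = Dθ/2 = 2.267 m. Hydraulic radius R = A/P = 0.8174/2.267 = 0.3606 m. Q_B = (1/0.016)·0.8174·0.3606^(2/3)·√0.0006101 = 0.6393 m³/s.
Q_A = 7.77 m³/s vs Q_B = 0.6393 m³/s, so channel A carries more.

channel A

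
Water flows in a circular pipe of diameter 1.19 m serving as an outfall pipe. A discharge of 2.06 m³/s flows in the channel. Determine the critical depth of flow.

y_c = 0.792 m

At critical depth, Q² T / (g A³) = 1, i.e. A³/T = Q²/g = 2.06²/9.81 = 0.4326.
At y = 0.865 m: A³/T = 0.6125 — too large.
At y = 0.701 m: A³/T = 0.2704 — too small.
At y = 0.792 m: A³/T = 0.4327 — matches.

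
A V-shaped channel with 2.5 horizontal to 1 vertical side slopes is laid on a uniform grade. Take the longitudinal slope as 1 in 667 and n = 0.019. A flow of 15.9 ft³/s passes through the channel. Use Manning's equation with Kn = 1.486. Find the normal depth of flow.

y_n = 1.6 ft

Manning's equation rearranged: A R^(2/3) = nQ / (1.486·√S) = 0.019 × 15.9 / (1.486 × √0.001499) = 5.25.
Trying y = 1.13 ft: A R^(2/3) = 2.076 — too small.
Trying y = 1.6 ft: A R^(2/3) = 5.249 — matches.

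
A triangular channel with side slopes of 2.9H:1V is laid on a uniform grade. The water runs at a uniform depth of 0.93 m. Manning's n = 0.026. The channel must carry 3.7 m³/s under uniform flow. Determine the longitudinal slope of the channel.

For a triangular section with side slope z = 2.9: A = zy² = 2.9×0.93² = 2.508 m²; P = 2y√(1+z²) = 2×0.93×3.068 = 5.706 m.
Hydraulic radius R = A/P = 2.508/5.706 = 0.4396 m.
From Manning's equation, S = [nQ / (1 A R^(2/3))]² = [0.026 × 3.7 / (1 × 2.508 × 0.4396^(2/3))]² = 0.0044.

S = 0.0044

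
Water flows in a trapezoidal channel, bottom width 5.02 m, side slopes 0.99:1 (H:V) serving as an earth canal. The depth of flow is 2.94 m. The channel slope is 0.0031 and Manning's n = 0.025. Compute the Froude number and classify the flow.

With bottom width b = 5.02 m and side slope z = 0.99: A = (b + zy)y = (5.02 + 0.99×2.94)×2.94 = 23.32 m²; P = b + 2y√(1+z²) = 5.02 + 2×2.94×1.407 = 13.29 m.
Hydraulic radius R = A/P = 23.32/13.29 = 1.754 m.
V = (1/n) R^(2/3) √S = (1/0.025) × 1.754^(2/3) × √0.0031 = 3.239 m/s. Hydraulic depth D_h = A/T = 23.32/10.84 = 2.151 m.
Froude number Fr = V/√(g·D_h) = 3.239/√(9.81×2.151) = 0.705, which is less than 1, so the flow is subcritical.

subcritical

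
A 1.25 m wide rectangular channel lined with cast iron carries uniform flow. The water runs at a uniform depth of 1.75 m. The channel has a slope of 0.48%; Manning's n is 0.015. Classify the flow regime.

subcritical

Flow area A = b·y = 1.25 × 1.75 = 2.188 m². Wetted perimeter P = b + 2y = 1.25 + 2×1.75 = 4.75 m.
Hydraulic radius R = A/P = 2.188/4.75 = 0.4605 m.
V = (1/n) R^(2/3) √S = (1/0.015) × 0.4605^(2/3) × √0.0048 = 2.754 m/s. Hydraulic depth D_h = A/T = 2.188/1.25 = 1.75 m.
Froude number Fr = V/√(g·D_h) = 2.754/√(9.81×1.75) = 0.665, which is less than 1, so the flow is subcritical.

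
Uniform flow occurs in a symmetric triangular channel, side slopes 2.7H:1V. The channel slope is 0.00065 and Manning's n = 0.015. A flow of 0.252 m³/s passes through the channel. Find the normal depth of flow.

Manning's equation rearranged: A R^(2/3) = nQ / (1·√S) = 0.015 × 0.252 / (√0.00065) = 0.1483.
At y = 0.322 m: A R^(2/3) = 0.07938 — low.
At y = 0.489 m: A R^(2/3) = 0.2419 — high.
At y = 0.407 m: A R^(2/3) = 0.1482 — close enough.

y_n = 0.407 m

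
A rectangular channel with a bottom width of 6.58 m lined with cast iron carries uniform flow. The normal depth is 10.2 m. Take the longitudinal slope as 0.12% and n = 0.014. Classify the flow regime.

subcritical

Flow area A = b·y = 6.58 × 10.2 = 67.12 m². Wetted perimeter P = b + 2y = 6.58 + 2×10.2 = 26.98 m.
Hydraulic radius R = A/P = 67.12/26.98 = 2.488 m.
V = (1/n) R^(2/3) √S = (1/0.014) × 2.488^(2/3) × √0.0012 = 4.543 m/s. Hydraulic depth D_h = A/T = 67.12/6.58 = 10.2 m.
Froude number Fr = V/√(g·D_h) = 4.543/√(9.81×10.2) = 0.454, which is less than 1, so the flow is subcritical.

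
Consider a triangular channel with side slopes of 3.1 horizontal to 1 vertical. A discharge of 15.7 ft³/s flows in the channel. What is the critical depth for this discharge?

At critical depth, Q² T / (g A³) = 1, i.e. A³/T = Q²/g = 15.7²/32.2 = 7.655.
Try y = 1.24 ft: A³/T = 14.09 — high.
Try y = 0.787 ft: A³/T = 1.451 — low.
Try y = 1.1 ft: A³/T = 7.739 — matches.

y_c = 1.1 ft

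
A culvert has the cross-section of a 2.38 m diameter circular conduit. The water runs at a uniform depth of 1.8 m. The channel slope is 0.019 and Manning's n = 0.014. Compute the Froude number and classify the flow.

supercritical

For a circular section of diameter D = 2.38 m at depth y = 1.8 m, the central angle is θ = 2 arccos(1 − 2y/D) = 4.218 rad. Then A = (D²/8)(θ − sin θ) = 3.61 m² and P = Dθ/2 = 5.019 m.
Hydraulic radius R = A/P = 3.61/5.019 = 0.7192 m.
V = (1/n) R^(2/3) √S = (1/0.014) × 0.7192^(2/3) × √0.019 = 7.903 m/s. Hydraulic depth D_h = A/T = 3.61/2.044 = 1.766 m.
Froude number Fr = V/√(g·D_h) = 7.903/√(9.81×1.766) = 1.9, which is greater than 1, so the flow is supercritical.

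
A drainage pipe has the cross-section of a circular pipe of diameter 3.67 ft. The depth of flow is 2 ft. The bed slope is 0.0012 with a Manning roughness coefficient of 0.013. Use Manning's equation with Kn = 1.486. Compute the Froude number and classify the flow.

For a circular section of diameter D = 3.67 ft at depth y = 2 ft, the central angle is θ = 2 arccos(1 − 2y/D) = 3.322 rad. Then A = (D²/8)(θ − sin θ) = 5.894 ft² and P = Dθ/2 = 6.095 ft.
Hydraulic radius R = A/P = 5.894/6.095 = 0.967 ft.
V = (1.486/n) R^(2/3) √S = (1.486/0.013) × 0.967^(2/3) × √0.0012 = 3.872 ft/s. Hydraulic depth D_h = A/T = 5.894/3.655 = 1.613 ft.
Froude number Fr = V/√(g·D_h) = 3.872/√(32.2×1.613) = 0.537, which is less than 1, so the flow is subcritical.

subcritical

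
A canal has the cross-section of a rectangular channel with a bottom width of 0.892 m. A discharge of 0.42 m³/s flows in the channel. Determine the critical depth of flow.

For a rectangular channel, critical depth y_c = (q²/g)^(1/3) where q = Q/b = 0.42/0.892 = 0.4709 m²/s.
So y_c = (0.4709²/9.81)^(1/3) = 0.283 m.

y_c = 0.283 m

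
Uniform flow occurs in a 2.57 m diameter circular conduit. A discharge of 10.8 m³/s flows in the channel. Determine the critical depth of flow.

At critical depth, Q² T / (g A³) = 1, i.e. A³/T = Q²/g = 10.8²/9.81 = 11.89.
Try y = 1.84 m: A³/T = 27.08 — too large.
Try y = 1.07 m: A³/T = 3.369 — too small.
Try y = 1.49 m: A³/T = 11.95 — matches.

y_c = 1.49 m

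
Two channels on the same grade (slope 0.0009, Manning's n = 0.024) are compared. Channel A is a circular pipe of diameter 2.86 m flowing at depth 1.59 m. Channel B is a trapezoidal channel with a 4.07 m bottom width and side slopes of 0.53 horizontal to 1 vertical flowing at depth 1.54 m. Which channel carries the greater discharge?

Channel A: For a circular section of diameter D = 2.86 m at depth y = 1.59 m, the central angle is θ = 2 arccos(1 − 2y/D) = 3.366 rad. Then A = (D²/8)(θ − sin θ) = 3.669 m² and P = Dθ/2 = 4.813 m. Hydraulic radius R = A/P = 3.669/4.813 = 0.7622 m. Q_A = (1/0.024)·3.669·0.7622^(2/3)·√0.0009 = 3.827 m³/s.
Channel B: With bottom width b = 4.07 m and side slope z = 0.53: A = (b + zy)y = (4.07 + 0.53×1.54)×1.54 = 7.525 m²; P = b + 2y√(1+z²) = 4.07 + 2×1.54×1.132 = 7.556 m. Hydraulic radius R = A/P = 7.525/7.556 = 0.9959 m. Q_B = (1/0.024)·7.525·0.9959^(2/3)·√0.0009 = 9.38 m³/s.
Q_A = 3.827 m³/s vs Q_B = 9.38 m³/s, so channel B carries more.

channel B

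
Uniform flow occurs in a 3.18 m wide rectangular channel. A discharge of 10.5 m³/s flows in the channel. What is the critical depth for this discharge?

y_c = 1.04 m

For a rectangular channel, critical depth y_c = (q²/g)^(1/3) where q = Q/b = 10.5/3.18 = 3.302 m²/s.
So y_c = (3.302²/9.81)^(1/3) = 1.04 m.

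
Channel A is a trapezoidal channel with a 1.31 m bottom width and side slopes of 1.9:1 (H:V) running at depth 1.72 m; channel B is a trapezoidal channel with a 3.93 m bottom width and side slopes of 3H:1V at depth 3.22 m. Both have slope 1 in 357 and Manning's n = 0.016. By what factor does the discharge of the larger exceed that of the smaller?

8.79

Channel A: With bottom width b = 1.31 m and side slope z = 1.9: A = (b + zy)y = (1.31 + 1.9×1.72)×1.72 = 7.874 m²; P = b + 2y√(1+z²) = 1.31 + 2×1.72×2.147 = 8.696 m. Hydraulic radius R = A/P = 7.874/8.696 = 0.9055 m. Q_A = (1/0.016)·7.874·0.9055^(2/3)·√0.002801 = 24.38 m³/s.
Channel B: With bottom width b = 3.93 m and side slope z = 3: A = (b + zy)y = (3.93 + 3×3.22)×3.22 = 43.76 m²; P = b + 2y√(1+z²) = 3.93 + 2×3.22×3.162 = 24.3 m. Hydraulic radius R = A/P = 43.76/24.3 = 1.801 m. Q_B = (1/0.016)·43.76·1.801^(2/3)·√0.002801 = 214.3 m³/s.
The larger discharge is 214.3 m³/s and the smaller is 24.38 m³/s; the ratio is 8.79.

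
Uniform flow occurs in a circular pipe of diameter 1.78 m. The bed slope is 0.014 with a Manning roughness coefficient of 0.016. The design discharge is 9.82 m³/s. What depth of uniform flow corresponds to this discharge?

Manning's equation rearranged: A R^(2/3) = nQ / (1·√S) = 0.016 × 9.82 / (√0.014) = 1.328.
Trying y = 1.47 m: A R^(2/3) = 1.46 — over.
Trying y = 1.1 m: A R^(2/3) = 1.019 — short.
Trying y = 1.34 m: A R^(2/3) = 1.328 — matches.

y_n = 1.34 m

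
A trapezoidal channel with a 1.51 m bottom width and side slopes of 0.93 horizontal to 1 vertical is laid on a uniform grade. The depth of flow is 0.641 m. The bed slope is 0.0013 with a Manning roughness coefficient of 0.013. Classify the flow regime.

subcritical

With bottom width b = 1.51 m and side slope z = 0.93: A = (b + zy)y = (1.51 + 0.93×0.641)×0.641 = 1.35 m²; P = b + 2y√(1+z²) = 1.51 + 2×0.641×1.366 = 3.261 m.
Hydraulic radius R = A/P = 1.35/3.261 = 0.414 m.
V = (1/n) R^(2/3) √S = (1/0.013) × 0.414^(2/3) × √0.0013 = 1.541 m/s. Hydraulic depth D_h = A/T = 1.35/2.702 = 0.4996 m.
Froude number Fr = V/√(g·D_h) = 1.541/√(9.81×0.4996) = 0.696, which is less than 1, so the flow is subcritical.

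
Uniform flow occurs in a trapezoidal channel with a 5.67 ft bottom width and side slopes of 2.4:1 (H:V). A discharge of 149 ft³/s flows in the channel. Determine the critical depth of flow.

y_c = 2.07 ft

At critical depth, Q² T / (g A³) = 1, i.e. A³/T = Q²/g = 149²/32.2 = 689.5.
Try y = 1.77 ft: A³/T = 381.9 — low.
Try y = 2.65 ft: A³/T = 1762 — high.
Try y = 2.07 ft: A³/T = 684.2 — ≈ 689.5.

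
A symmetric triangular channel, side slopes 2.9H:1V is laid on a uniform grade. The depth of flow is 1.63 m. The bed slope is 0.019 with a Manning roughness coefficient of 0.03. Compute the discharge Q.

Q = 29.8 m³/s

For a triangular section with side slope z = 2.9: A = zy² = 2.9×1.63² = 7.705 m²; P = 2y√(1+z²) = 2×1.63×3.068 = 10 m.
Hydraulic radius R = A/P = 7.705/10 = 0.7705 m.
Manning's equation: Q = (1/n) A R^(2/3) S^(1/2) = (1/0.03) × 7.705 × 0.7705^(2/3) × 0.019^(1/2) = 29.8 m³/s.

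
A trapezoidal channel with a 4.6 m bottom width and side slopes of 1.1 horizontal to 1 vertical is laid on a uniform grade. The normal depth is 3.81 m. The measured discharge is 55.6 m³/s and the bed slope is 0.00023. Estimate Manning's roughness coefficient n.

With bottom width b = 4.6 m and side slope z = 1.1: A = (b + zy)y = (4.6 + 1.1×3.81)×3.81 = 33.49 m²; P = b + 2y√(1+z²) = 4.6 + 2×3.81×1.487 = 15.93 m.
Hydraulic radius R = A/P = 33.49/15.93 = 2.103 m.
Rearranging Manning's equation: n = (1/Q) A R^(2/3) S^(1/2) = (1/55.6) × 33.49 × 2.103^(2/3) × √0.00023 = 0.015.

n = 0.015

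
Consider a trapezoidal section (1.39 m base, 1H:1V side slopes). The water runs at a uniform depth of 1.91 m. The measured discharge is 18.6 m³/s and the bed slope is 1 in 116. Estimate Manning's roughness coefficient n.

With bottom width b = 1.39 m and side slope z = 1: A = (b + zy)y = (1.39 + 1×1.91)×1.91 = 6.303 m²; P = b + 2y√(1+z²) = 1.39 + 2×1.91×1.414 = 6.792 m.
Hydraulic radius R = A/P = 6.303/6.792 = 0.928 m.
Rearranging Manning's equation: n = (1/Q) A R^(2/3) S^(1/2) = (1/18.6) × 6.303 × 0.928^(2/3) × √0.008621 = 0.0299.

n = 0.0299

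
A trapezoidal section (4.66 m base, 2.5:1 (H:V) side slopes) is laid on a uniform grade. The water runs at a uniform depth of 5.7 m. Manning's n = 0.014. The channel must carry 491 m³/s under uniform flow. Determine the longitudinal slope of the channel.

With bottom width b = 4.66 m and side slope z = 2.5: A = (b + zy)y = (4.66 + 2.5×5.7)×5.7 = 107.8 m²; P = b + 2y√(1+z²) = 4.66 + 2×5.7×2.693 = 35.36 m.
Hydraulic radius R = A/P = 107.8/35.36 = 3.049 m.
From Manning's equation, S = [nQ / (1 A R^(2/3))]² = [0.014 × 491 / (1 × 107.8 × 3.049^(2/3))]² = 0.00092.

S = 0.00092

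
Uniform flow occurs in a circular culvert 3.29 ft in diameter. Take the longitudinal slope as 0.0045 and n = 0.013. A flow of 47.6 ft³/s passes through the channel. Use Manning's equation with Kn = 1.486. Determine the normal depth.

y_n = 2.29 ft

Manning's equation rearranged: A R^(2/3) = nQ / (1.486·√S) = 0.013 × 47.6 / (1.486 × √0.0045) = 6.208.
At y = 1.63 ft: A R^(2/3) = 3.674 — low.
At y = 2.7 ft: A R^(2/3) = 7.471 — high.
At y = 2.29 ft: A R^(2/3) = 6.202 — ≈ 6.208.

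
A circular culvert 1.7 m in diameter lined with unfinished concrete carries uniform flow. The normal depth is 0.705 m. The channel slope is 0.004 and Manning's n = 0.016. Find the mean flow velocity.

For a circular section of diameter D = 1.7 m at depth y = 0.705 m, the central angle is θ = 2 arccos(1 − 2y/D) = 2.799 rad. Then A = (D²/8)(θ − sin θ) = 0.8896 m² and P = Dθ/2 = 2.379 m.
Hydraulic radius R = A/P = 0.8896/2.379 = 0.374 m.
From Manning's equation, V = (1/n) R^(2/3) S^(1/2) = (1/0.016) × 0.374^(2/3) × 0.004^(1/2) = 2.05 m/s.

V = 2.05 m/s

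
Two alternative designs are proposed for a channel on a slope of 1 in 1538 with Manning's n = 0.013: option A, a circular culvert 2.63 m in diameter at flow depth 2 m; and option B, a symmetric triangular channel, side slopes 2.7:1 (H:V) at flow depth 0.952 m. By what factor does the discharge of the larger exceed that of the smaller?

Channel A: For a circular section of diameter D = 2.63 m at depth y = 2 m, the central angle is θ = 2 arccos(1 − 2y/D) = 4.237 rad. Then A = (D²/8)(θ − sin θ) = 4.433 m² and P = Dθ/2 = 5.572 m. Hydraulic radius R = A/P = 4.433/5.572 = 0.7955 m. Q_A = (1/0.013)·4.433·0.7955^(2/3)·√0.0006502 = 7.464 m³/s.
Channel B: For a triangular section with side slope z = 2.7: A = zy² = 2.7×0.952² = 2.447 m²; P = 2y√(1+z²) = 2×0.952×2.879 = 5.482 m. Hydraulic radius R = A/P = 2.447/5.482 = 0.4464 m. Q_B = (1/0.013)·2.447·0.4464^(2/3)·√0.0006502 = 2.803 m³/s.
The larger discharge is 7.464 m³/s and the smaller is 2.803 m³/s; the ratio is 2.66.

2.66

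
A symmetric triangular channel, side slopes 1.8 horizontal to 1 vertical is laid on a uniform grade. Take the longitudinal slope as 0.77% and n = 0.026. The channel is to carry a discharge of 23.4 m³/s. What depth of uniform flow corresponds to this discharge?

y_n = 2.04 m

Manning's equation rearranged: A R^(2/3) = nQ / (1·√S) = 0.026 × 23.4 / (√0.0077) = 6.933.
Try y = 2.6 m: A R^(2/3) = 13.25 — high.
Try y = 1.5 m: A R^(2/3) = 3.056 — low.
Try y = 2.04 m: A R^(2/3) = 6.939 — matches.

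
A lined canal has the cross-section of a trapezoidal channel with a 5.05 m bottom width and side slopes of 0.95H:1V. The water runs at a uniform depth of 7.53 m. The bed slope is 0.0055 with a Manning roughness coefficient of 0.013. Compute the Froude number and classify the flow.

With bottom width b = 5.05 m and side slope z = 0.95: A = (b + zy)y = (5.05 + 0.95×7.53)×7.53 = 91.89 m²; P = b + 2y√(1+z²) = 5.05 + 2×7.53×1.379 = 25.82 m.
Hydraulic radius R = A/P = 91.89/25.82 = 3.559 m.
V = (1/n) R^(2/3) √S = (1/0.013) × 3.559^(2/3) × √0.0055 = 13.3 m/s. Hydraulic depth D_h = A/T = 91.89/19.36 = 4.747 m.
Froude number Fr = V/√(g·D_h) = 13.3/√(9.81×4.747) = 1.95, which is greater than 1, so the flow is supercritical.

supercritical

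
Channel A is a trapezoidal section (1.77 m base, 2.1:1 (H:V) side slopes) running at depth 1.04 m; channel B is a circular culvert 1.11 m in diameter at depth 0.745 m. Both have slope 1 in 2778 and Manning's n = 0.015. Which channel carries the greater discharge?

Channel A: With bottom width b = 1.77 m and side slope z = 2.1: A = (b + zy)y = (1.77 + 2.1×1.04)×1.04 = 4.112 m²; P = b + 2y√(1+z²) = 1.77 + 2×1.04×2.326 = 6.608 m. Hydraulic radius R = A/P = 4.112/6.608 = 0.6223 m. Q_A = (1/0.015)·4.112·0.6223^(2/3)·√0.00036 = 3.791 m³/s.
Channel B: For a circular section of diameter D = 1.11 m at depth y = 0.745 m, the central angle is θ = 2 arccos(1 − 2y/D) = 3.84 rad. Then A = (D²/8)(θ − sin θ) = 0.6905 m² and P = Dθ/2 = 2.131 m. Hydraulic radius R = A/P = 0.6905/2.131 = 0.324 m. Q_B = (1/0.015)·0.6905·0.324^(2/3)·√0.00036 = 0.412 m³/s.
Q_A = 3.791 m³/s vs Q_B = 0.412 m³/s, so channel A carries more.

channel A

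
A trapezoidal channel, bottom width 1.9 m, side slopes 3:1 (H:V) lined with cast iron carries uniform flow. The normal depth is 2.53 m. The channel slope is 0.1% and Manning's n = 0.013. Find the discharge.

Q = 71 m³/s

With bottom width b = 1.9 m and side slope z = 3: A = (b + zy)y = (1.9 + 3×2.53)×2.53 = 24.01 m²; P = b + 2y√(1+z²) = 1.9 + 2×2.53×3.162 = 17.9 m.
Hydraulic radius R = A/P = 24.01/17.9 = 1.341 m.
Manning's equation: Q = (1/n) A R^(2/3) S^(1/2) = (1/0.013) × 24.01 × 1.341^(2/3) × 0.001^(1/2) = 71 m³/s.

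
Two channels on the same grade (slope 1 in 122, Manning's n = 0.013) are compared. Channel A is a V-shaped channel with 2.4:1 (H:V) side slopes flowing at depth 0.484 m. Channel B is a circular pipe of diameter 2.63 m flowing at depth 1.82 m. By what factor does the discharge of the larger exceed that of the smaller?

16.4

Channel A: For a triangular section with side slope z = 2.4: A = zy² = 2.4×0.484² = 0.5622 m²; P = 2y√(1+z²) = 2×0.484×2.6 = 2.517 m. Hydraulic radius R = A/P = 0.5622/2.517 = 0.2234 m. Q_A = (1/0.013)·0.5622·0.2234^(2/3)·√0.008197 = 1.441 m³/s.
Channel B: For a circular section of diameter D = 2.63 m at depth y = 1.82 m, the central angle is θ = 2 arccos(1 − 2y/D) = 3.93 rad. Then A = (D²/8)(θ − sin θ) = 4.011 m² and P = Dθ/2 = 5.168 m. Hydraulic radius R = A/P = 4.011/5.168 = 0.7761 m. Q_B = (1/0.013)·4.011·0.7761^(2/3)·√0.008197 = 23.59 m³/s.
The larger discharge is 23.59 m³/s and the smaller is 1.441 m³/s; the ratio is 16.4.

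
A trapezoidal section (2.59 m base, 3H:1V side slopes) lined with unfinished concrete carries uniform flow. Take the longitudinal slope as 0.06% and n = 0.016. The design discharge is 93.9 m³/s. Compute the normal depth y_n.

y_n = 3.33 m

Manning's equation rearranged: A R^(2/3) = nQ / (1·√S) = 0.016 × 93.9 / (√0.0006) = 61.34.
Try y = 4.19 m: A R^(2/3) = 106.9 — over.
Try y = 2.67 m: A R^(2/3) = 36.31 — short.
Try y = 3.33 m: A R^(2/3) = 61.33 — matches.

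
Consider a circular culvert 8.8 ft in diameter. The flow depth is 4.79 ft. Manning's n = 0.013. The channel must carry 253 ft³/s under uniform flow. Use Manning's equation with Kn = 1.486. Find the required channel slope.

S = 0.0014

For a circular section of diameter D = 8.8 ft at depth y = 4.79 ft, the central angle is θ = 2 arccos(1 − 2y/D) = 3.319 rad. Then A = (D²/8)(θ − sin θ) = 33.84 ft² and P = Dθ/2 = 14.6 ft.
Hydraulic radius R = A/P = 33.84/14.6 = 2.317 ft.
From Manning's equation, S = [nQ / (1.486 A R^(2/3))]² = [0.013 × 253 / (1.486 × 33.84 × 2.317^(2/3))]² = 0.0014.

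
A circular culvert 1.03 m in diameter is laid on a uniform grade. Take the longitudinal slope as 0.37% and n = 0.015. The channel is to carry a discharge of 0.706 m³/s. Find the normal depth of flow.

Manning's equation rearranged: A R^(2/3) = nQ / (1·√S) = 0.015 × 0.706 / (√0.0037) = 0.1741.
Try y = 0.407 m: A R^(2/3) = 0.1111 — short.
Try y = 0.525 m: A R^(2/3) = 0.1742 — matches.

y_n = 0.525 m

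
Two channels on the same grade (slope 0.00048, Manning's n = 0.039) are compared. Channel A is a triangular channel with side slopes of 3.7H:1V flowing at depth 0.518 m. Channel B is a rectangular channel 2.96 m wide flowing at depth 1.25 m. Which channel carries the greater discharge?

Channel A: For a triangular section with side slope z = 3.7: A = zy² = 3.7×0.518² = 0.9928 m²; P = 2y√(1+z²) = 2×0.518×3.833 = 3.971 m. Hydraulic radius R = A/P = 0.9928/3.971 = 0.25 m. Q_A = (1/0.039)·0.9928·0.25^(2/3)·√0.00048 = 0.2213 m³/s.
Channel B: Flow area A = b·y = 2.96 × 1.25 = 3.7 m². Wetted perimeter P = b + 2y = 2.96 + 2×1.25 = 5.46 m. Hydraulic radius R = A/P = 3.7/5.46 = 0.6777 m. Q_B = (1/0.039)·3.7·0.6777^(2/3)·√0.00048 = 1.604 m³/s.
Q_A = 0.2213 m³/s vs Q_B = 1.604 m³/s, so channel B carries more.

channel B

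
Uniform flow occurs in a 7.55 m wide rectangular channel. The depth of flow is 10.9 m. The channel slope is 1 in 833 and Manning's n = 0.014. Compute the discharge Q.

Flow area A = b·y = 7.55 × 10.9 = 82.3 m². Wetted perimeter P = b + 2y = 7.55 + 2×10.9 = 29.35 m.
Hydraulic radius R = A/P = 82.3/29.35 = 2.804 m.
Manning's equation: Q = (1/n) A R^(2/3) S^(1/2) = (1/0.014) × 82.3 × 2.804^(2/3) × 0.0012^(1/2) = 405 m³/s.

Q = 405 m³/s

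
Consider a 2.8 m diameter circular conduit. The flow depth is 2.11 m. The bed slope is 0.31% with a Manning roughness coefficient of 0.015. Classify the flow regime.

subcritical

For a circular section of diameter D = 2.8 m at depth y = 2.11 m, the central angle is θ = 2 arccos(1 − 2y/D) = 4.205 rad. Then A = (D²/8)(θ − sin θ) = 4.978 m² and P = Dθ/2 = 5.887 m.
Hydraulic radius R = A/P = 4.978/5.887 = 0.8455 m.
V = (1/n) R^(2/3) √S = (1/0.015) × 0.8455^(2/3) × √0.0031 = 3.319 m/s. Hydraulic depth D_h = A/T = 4.978/2.413 = 2.063 m.
Froude number Fr = V/√(g·D_h) = 3.319/√(9.81×2.063) = 0.738, which is less than 1, so the flow is subcritical.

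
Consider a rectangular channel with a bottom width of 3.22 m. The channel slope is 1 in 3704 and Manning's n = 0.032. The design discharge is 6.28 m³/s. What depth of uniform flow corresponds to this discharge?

Manning's equation rearranged: A R^(2/3) = nQ / (1·√S) = 0.032 × 6.28 / (√0.00027) = 12.23.
At y = 4.06 m: A R^(2/3) = 14.37 — too large.
At y = 3.55 m: A R^(2/3) = 12.24 — close enough.

y_n = 3.55 m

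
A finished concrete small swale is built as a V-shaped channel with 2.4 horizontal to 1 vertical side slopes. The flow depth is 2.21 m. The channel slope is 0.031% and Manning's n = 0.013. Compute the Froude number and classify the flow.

subcritical

For a triangular section with side slope z = 2.4: A = zy² = 2.4×2.21² = 11.72 m²; P = 2y√(1+z²) = 2×2.21×2.6 = 11.49 m.
Hydraulic radius R = A/P = 11.72/11.49 = 1.02 m.
V = (1/n) R^(2/3) √S = (1/0.013) × 1.02^(2/3) × √0.00031 = 1.372 m/s. Hydraulic depth D_h = A/T = 11.72/10.61 = 1.105 m.
Froude number Fr = V/√(g·D_h) = 1.372/√(9.81×1.105) = 0.417, which is less than 1, so the flow is subcritical.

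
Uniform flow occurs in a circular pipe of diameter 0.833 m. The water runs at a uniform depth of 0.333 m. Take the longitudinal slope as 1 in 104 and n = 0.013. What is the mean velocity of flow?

V = 2.39 m/s

For a circular section of diameter D = 0.833 m at depth y = 0.333 m, the central angle is θ = 2 arccos(1 − 2y/D) = 2.738 rad. Then A = (D²/8)(θ − sin θ) = 0.2034 m² and P = Dθ/2 = 1.14 m.
Hydraulic radius R = A/P = 0.2034/1.14 = 0.1784 m.
From Manning's equation, V = (1/n) R^(2/3) S^(1/2) = (1/0.013) × 0.1784^(2/3) × 0.009615^(1/2) = 2.39 m/s.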